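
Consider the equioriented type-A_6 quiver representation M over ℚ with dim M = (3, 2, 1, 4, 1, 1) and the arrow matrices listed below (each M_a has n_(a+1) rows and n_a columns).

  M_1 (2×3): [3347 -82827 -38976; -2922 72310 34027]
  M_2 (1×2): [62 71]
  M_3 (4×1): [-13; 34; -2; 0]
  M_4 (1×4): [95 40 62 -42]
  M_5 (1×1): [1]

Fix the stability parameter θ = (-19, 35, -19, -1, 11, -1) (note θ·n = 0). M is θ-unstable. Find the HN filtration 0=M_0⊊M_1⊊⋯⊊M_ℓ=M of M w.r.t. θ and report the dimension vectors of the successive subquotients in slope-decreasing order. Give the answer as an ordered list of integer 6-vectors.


Interval decomposition of M: I[1,1], I[1,2], I[1,6], I[4,4]^3.
HN type (ℓ=4): μ^(1)=35; μ^(2)=5; μ^(3)=-1; μ^(4)=-19

((0, 1, 0, 0, 0, 0); (0, 1, 1, 1, 1, 1); (0, 0, 0, 3, 0, 0); (3, 0, 0, 0, 0, 0))


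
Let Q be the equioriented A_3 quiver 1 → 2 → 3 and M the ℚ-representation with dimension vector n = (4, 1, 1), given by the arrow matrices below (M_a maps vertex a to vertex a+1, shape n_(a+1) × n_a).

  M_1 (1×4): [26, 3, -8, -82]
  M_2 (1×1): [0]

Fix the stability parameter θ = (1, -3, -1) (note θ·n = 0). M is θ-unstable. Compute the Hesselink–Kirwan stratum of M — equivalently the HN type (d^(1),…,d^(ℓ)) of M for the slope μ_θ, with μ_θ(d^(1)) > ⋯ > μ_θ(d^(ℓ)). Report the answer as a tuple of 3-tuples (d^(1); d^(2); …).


Interval decomposition of M: I[1,1]^3, I[1,2], I[3,3].
HN type (ℓ=2): μ^(1)=1; μ^(2)=-1

((3, 0, 0); (1, 1, 1))


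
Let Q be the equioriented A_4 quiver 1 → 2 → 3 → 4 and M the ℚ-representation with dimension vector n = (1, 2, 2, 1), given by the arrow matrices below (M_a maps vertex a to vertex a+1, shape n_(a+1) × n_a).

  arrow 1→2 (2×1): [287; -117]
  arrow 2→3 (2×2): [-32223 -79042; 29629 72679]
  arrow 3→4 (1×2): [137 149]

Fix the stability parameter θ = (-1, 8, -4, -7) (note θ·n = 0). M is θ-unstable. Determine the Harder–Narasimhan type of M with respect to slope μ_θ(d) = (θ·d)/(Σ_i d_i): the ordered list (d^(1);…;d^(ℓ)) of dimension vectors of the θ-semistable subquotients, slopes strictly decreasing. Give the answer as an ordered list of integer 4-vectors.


Barcode: M ≅ I[1,4], I[2,3]. HN layers by μ_θ (2 steps, strictly decreasing):
  μ^(1)=2; μ^(2)=-1

((0, 1, 1, 0); (1, 1, 1, 1))


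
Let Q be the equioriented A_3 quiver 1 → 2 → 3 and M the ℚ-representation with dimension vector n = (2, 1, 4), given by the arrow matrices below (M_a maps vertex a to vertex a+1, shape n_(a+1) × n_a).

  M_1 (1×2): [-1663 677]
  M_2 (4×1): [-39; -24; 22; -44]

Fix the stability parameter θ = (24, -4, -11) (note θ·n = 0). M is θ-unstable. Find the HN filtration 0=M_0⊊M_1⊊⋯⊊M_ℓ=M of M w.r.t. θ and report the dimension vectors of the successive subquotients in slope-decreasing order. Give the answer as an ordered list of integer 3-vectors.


Via rank(M_{q-1}∘⋯∘M_p): M ≅ I[1,1], I[1,3], I[3,3]^3.
μ_θ-semistable layers: μ^(1)=24; μ^(2)=3; μ^(3)=-11

((1, 0, 0); (1, 1, 1); (0, 0, 3))


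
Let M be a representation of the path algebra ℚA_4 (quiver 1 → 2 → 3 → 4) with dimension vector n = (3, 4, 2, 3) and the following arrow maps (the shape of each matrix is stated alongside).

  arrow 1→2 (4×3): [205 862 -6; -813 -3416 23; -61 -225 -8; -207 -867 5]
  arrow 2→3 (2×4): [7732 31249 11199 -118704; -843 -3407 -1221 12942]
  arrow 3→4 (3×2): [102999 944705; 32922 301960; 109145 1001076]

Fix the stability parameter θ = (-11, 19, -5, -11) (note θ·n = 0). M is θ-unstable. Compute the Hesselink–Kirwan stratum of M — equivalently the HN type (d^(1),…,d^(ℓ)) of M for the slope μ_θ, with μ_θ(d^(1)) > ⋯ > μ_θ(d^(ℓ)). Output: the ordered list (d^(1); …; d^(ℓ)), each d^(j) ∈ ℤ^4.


Via rank(M_{q-1}∘⋯∘M_p): M ≅ I[1,2], I[1,4]^2, I[2,2], I[4,4].
μ_θ-semistable layers: μ^(1)=19; μ^(2)=1; μ^(3)=-11

((0, 2, 0, 0); (0, 2, 2, 2); (3, 0, 0, 1))


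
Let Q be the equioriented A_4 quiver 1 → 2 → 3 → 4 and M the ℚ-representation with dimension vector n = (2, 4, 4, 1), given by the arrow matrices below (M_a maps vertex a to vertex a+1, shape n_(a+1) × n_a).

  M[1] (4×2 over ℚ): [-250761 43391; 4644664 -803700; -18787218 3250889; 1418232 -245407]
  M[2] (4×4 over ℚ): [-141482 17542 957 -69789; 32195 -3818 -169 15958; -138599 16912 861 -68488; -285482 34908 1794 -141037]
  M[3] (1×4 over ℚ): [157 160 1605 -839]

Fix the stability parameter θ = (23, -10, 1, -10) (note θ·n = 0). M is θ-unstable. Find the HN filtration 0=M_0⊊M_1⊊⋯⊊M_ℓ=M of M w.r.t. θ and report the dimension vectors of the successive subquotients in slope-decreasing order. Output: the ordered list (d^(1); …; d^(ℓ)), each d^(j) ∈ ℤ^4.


Via rank(M_{q-1}∘⋯∘M_p): M ≅ I[1,3], I[1,4], I[2,3]^2.
μ_θ-semistable layers: μ^(1)=14/3; μ^(2)=1; μ^(3)=-10

((1, 1, 1, 0); (1, 1, 3, 1); (0, 2, 0, 0))


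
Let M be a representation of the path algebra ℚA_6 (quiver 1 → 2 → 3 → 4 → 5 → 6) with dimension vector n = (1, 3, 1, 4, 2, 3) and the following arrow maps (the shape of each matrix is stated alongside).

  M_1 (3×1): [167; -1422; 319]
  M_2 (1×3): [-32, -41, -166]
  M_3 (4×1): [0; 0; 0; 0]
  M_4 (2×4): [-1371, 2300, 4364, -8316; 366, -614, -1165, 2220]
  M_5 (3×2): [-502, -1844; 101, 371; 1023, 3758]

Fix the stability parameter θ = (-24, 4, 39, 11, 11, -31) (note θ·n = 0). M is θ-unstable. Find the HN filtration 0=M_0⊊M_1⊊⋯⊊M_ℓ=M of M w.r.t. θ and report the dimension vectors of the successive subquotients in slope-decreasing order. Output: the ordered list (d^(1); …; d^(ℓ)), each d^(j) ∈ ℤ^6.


Via rank(M_{q-1}∘⋯∘M_p): M ≅ I[1,3], I[2,2]^2, I[4,4]^2, I[4,6]^2, I[6,6].
μ_θ-semistable layers: μ^(1)=39; μ^(2)=11; μ^(3)=4; μ^(4)=-3; μ^(5)=-24; μ^(6)=-31

((0, 0, 1, 0, 0, 0); (0, 0, 0, 2, 0, 0); (0, 3, 0, 0, 0, 0); (0, 0, 0, 2, 2, 2); (1, 0, 0, 0, 0, 0); (0, 0, 0, 0, 0, 1))


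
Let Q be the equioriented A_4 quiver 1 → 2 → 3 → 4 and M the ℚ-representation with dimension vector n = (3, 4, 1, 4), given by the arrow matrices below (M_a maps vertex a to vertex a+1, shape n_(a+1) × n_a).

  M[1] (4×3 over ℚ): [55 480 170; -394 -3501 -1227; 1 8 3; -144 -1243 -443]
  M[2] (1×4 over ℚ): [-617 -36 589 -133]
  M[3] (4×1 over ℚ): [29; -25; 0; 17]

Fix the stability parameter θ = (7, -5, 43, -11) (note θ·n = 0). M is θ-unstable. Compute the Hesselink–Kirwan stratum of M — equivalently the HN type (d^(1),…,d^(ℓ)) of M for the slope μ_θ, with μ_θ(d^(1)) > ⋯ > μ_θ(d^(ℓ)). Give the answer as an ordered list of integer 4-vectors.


Barcode: M ≅ I[1,2]^2, I[1,4], I[2,2], I[4,4]^3. HN layers by μ_θ (4 steps, strictly decreasing):
  μ^(1)=16; μ^(2)=1; μ^(3)=-5; μ^(4)=-11

((0, 0, 1, 1); (3, 3, 0, 0); (0, 1, 0, 0); (0, 0, 0, 3))


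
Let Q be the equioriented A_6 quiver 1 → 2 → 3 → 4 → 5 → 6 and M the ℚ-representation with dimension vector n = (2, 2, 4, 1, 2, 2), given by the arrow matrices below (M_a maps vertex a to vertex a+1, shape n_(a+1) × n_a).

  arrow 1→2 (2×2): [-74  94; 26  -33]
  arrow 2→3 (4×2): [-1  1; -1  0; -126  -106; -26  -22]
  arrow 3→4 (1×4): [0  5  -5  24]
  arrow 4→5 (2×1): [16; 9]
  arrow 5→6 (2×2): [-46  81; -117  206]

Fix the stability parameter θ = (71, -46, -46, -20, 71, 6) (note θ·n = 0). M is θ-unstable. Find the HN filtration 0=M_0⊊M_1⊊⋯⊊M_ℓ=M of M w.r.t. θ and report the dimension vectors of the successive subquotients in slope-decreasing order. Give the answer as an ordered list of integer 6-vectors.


Interval decomposition of M: I[1,3], I[1,6], I[3,3]^2, I[5,6].
HN type (ℓ=4): μ^(1)=77/2; μ^(2)=-7; μ^(3)=-41/4; μ^(4)=-46

((0, 0, 0, 0, 2, 2); (1, 1, 1, 0, 0, 0); (1, 1, 1, 1, 0, 0); (0, 0, 2, 0, 0, 0))


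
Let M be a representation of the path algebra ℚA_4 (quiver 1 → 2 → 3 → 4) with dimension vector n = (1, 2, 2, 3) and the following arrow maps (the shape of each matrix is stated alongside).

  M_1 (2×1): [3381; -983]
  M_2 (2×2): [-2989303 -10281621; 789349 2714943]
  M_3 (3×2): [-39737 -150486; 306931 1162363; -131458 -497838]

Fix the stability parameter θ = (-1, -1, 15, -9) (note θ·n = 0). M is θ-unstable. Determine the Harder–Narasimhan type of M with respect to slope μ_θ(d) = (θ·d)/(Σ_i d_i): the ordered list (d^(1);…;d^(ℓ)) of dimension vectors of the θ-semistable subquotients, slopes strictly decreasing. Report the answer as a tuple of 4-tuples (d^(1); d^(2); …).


Barcode: M ≅ I[1,2], I[2,4], I[3,4], I[4,4]. HN layers by μ_θ (3 steps, strictly decreasing):
  μ^(1)=3; μ^(2)=-1; μ^(3)=-9

((0, 0, 2, 2); (1, 2, 0, 0); (0, 0, 0, 1))


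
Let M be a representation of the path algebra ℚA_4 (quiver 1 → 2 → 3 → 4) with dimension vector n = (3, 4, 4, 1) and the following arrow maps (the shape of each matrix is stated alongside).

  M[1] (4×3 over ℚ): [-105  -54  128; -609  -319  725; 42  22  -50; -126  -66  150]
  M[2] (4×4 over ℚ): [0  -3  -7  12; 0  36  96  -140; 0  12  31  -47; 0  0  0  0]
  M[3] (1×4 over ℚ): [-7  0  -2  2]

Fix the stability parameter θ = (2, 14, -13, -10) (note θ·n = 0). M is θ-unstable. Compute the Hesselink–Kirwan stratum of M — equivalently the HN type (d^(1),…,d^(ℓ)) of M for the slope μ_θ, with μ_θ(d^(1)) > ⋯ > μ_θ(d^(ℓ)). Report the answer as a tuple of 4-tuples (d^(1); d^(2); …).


Barcode: M ≅ I[1,1], I[1,2], I[1,4], I[2,2], I[2,3], I[3,3]^2. HN layers by μ_θ (5 steps, strictly decreasing):
  μ^(1)=14; μ^(2)=2; μ^(3)=1/2; μ^(4)=-7/4; μ^(5)=-13

((0, 2, 0, 0); (2, 0, 0, 0); (0, 1, 1, 0); (1, 1, 1, 1); (0, 0, 2, 0))


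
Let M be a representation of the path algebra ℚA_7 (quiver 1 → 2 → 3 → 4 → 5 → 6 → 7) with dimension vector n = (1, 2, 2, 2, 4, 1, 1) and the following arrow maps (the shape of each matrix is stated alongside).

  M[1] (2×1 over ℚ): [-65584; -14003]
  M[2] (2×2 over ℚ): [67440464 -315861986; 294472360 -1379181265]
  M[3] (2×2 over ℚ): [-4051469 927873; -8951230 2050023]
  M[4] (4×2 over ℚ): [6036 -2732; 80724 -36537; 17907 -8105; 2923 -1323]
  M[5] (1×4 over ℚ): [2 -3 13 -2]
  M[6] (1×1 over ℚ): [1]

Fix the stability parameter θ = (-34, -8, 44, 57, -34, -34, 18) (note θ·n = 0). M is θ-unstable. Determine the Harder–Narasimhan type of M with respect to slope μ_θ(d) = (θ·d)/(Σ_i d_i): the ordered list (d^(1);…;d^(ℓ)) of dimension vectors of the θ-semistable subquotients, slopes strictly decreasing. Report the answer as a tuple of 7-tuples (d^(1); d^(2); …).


Interval decomposition of M: I[1,7], I[2,2], I[3,5], I[5,5]^2.
HN type (ℓ=5): μ^(1)=67/3; μ^(2)=18; μ^(3)=33/4; μ^(4)=-8; μ^(5)=-34

((0, 0, 1, 1, 1, 0, 0); (0, 0, 0, 0, 0, 0, 1); (0, 0, 1, 1, 1, 1, 0); (0, 2, 0, 0, 0, 0, 0); (1, 0, 0, 0, 2, 0, 0))


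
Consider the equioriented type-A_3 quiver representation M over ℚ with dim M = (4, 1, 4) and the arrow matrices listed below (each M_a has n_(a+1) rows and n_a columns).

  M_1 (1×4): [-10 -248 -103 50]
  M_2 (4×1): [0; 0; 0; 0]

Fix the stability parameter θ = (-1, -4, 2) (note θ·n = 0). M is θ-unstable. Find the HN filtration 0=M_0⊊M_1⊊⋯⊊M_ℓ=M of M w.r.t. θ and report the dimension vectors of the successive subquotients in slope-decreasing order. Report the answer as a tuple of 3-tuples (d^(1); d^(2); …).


Barcode: M ≅ I[1,1]^3, I[1,2], I[3,3]^4. HN layers by μ_θ (3 steps, strictly decreasing):
  μ^(1)=2; μ^(2)=-1; μ^(3)=-5/2

((0, 0, 4); (3, 0, 0); (1, 1, 0))


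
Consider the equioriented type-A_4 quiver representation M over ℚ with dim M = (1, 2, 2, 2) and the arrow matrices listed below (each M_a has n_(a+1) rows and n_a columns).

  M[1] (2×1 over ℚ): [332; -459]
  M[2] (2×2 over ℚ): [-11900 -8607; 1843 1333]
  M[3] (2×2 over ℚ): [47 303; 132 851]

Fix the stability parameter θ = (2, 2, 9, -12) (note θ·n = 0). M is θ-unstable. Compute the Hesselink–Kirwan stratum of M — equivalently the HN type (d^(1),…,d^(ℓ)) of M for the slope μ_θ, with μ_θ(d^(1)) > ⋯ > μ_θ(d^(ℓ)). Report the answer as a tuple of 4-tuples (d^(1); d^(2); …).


Barcode: M ≅ I[1,4], I[2,4]. HN layers by μ_θ (2 steps, strictly decreasing):
  μ^(1)=1/4; μ^(2)=-1/3

((1, 1, 1, 1); (0, 1, 1, 1))


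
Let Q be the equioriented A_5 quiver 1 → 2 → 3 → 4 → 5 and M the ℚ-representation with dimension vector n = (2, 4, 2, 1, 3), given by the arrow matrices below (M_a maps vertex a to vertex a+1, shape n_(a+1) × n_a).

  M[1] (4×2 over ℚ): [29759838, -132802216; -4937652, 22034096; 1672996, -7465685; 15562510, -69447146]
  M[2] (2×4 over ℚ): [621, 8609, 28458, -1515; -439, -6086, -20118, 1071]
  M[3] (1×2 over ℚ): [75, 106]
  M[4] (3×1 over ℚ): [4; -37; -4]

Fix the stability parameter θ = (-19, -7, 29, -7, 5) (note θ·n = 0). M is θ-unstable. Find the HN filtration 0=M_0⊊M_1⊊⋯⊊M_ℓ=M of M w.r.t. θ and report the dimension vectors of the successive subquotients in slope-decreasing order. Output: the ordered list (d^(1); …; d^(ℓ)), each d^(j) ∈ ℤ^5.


Via rank(M_{q-1}∘⋯∘M_p): M ≅ I[1,2], I[1,5], I[2,2], I[2,3], I[5,5]^2.
μ_θ-semistable layers: μ^(1)=29; μ^(2)=9; μ^(3)=5; μ^(4)=-7; μ^(5)=-19

((0, 0, 1, 0, 0); (0, 0, 1, 1, 1); (0, 0, 0, 0, 2); (0, 4, 0, 0, 0); (2, 0, 0, 0, 0))


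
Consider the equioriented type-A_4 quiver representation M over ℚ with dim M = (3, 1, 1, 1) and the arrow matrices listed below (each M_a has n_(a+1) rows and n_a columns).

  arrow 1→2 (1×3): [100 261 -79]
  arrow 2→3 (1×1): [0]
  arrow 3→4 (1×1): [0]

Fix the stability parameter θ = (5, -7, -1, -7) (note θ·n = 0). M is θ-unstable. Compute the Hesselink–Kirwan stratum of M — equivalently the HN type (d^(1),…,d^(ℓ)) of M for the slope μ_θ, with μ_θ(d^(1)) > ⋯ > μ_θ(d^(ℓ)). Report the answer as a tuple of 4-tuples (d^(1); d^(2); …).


Via rank(M_{q-1}∘⋯∘M_p): M ≅ I[1,1]^2, I[1,2], I[3,3], I[4,4].
μ_θ-semistable layers: μ^(1)=5; μ^(2)=-1; μ^(3)=-7

((2, 0, 0, 0); (1, 1, 1, 0); (0, 0, 0, 1))


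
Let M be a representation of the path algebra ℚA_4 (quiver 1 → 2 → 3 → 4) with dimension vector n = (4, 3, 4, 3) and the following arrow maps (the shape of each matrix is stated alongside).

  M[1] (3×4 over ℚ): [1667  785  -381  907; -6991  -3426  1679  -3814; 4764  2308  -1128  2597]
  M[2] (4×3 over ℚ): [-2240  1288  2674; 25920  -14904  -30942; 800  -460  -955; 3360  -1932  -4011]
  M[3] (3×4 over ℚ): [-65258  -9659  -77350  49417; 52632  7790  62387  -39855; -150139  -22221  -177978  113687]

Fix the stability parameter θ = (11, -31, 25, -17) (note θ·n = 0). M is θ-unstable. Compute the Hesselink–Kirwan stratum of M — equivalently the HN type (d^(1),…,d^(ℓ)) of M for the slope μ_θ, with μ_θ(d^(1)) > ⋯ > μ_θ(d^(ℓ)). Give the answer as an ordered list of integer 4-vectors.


Via rank(M_{q-1}∘⋯∘M_p): M ≅ I[1,1], I[1,2]^2, I[1,4], I[3,3], I[3,4]^2.
μ_θ-semistable layers: μ^(1)=25; μ^(2)=11; μ^(3)=4; μ^(4)=-10

((0, 0, 1, 0); (1, 0, 0, 0); (0, 0, 3, 3); (3, 3, 0, 0))


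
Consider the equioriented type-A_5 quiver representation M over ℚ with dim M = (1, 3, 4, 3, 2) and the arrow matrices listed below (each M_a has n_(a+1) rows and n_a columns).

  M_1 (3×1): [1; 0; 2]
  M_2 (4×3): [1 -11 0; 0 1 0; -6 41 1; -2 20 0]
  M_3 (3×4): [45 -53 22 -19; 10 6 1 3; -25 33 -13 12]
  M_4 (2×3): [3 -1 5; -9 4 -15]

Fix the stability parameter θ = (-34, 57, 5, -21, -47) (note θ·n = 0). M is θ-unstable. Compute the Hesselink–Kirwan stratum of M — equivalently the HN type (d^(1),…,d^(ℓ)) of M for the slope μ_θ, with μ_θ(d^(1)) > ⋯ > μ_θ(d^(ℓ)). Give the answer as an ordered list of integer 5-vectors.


Interval decomposition of M: I[1,4], I[2,3], I[2,5], I[3,3], I[4,5].
HN type (ℓ=5): μ^(1)=31; μ^(2)=41/3; μ^(3)=5; μ^(4)=-3/2; μ^(5)=-34

((0, 1, 1, 0, 0); (0, 1, 1, 1, 0); (0, 0, 1, 0, 0); (0, 1, 1, 1, 1); (1, 0, 0, 1, 1))


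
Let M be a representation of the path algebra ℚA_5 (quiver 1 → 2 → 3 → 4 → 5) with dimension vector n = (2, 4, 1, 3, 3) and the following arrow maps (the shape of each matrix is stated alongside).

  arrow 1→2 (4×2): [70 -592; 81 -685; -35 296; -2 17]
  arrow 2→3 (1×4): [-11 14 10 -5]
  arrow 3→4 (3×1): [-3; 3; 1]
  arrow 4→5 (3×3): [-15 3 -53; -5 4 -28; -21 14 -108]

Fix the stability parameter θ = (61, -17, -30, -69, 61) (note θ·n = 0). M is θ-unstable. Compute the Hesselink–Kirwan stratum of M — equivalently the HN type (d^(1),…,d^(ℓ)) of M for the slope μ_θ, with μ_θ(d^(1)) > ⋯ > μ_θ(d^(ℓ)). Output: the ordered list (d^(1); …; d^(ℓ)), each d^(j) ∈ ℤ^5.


Barcode: M ≅ I[1,2], I[1,5], I[2,2]^2, I[4,5]^2. HN layers by μ_θ (5 steps, strictly decreasing):
  μ^(1)=61; μ^(2)=22; μ^(3)=-55/4; μ^(4)=-17; μ^(5)=-69

((0, 0, 0, 0, 3); (1, 1, 0, 0, 0); (1, 1, 1, 1, 0); (0, 2, 0, 0, 0); (0, 0, 0, 2, 0))


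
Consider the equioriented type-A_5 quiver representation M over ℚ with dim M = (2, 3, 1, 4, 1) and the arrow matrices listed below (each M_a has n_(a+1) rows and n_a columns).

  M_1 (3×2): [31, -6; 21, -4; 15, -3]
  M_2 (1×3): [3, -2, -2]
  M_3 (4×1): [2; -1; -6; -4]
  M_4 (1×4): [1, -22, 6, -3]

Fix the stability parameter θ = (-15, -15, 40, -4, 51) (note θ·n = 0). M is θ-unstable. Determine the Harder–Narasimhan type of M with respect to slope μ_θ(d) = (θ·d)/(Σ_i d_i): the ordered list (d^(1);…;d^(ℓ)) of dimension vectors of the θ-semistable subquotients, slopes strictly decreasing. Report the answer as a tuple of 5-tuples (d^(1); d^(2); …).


Interval decomposition of M: I[1,2], I[1,4], I[2,2], I[4,4]^2, I[4,5].
HN type (ℓ=4): μ^(1)=51; μ^(2)=18; μ^(3)=-4; μ^(4)=-15

((0, 0, 0, 0, 1); (0, 0, 1, 1, 0); (0, 0, 0, 3, 0); (2, 3, 0, 0, 0))


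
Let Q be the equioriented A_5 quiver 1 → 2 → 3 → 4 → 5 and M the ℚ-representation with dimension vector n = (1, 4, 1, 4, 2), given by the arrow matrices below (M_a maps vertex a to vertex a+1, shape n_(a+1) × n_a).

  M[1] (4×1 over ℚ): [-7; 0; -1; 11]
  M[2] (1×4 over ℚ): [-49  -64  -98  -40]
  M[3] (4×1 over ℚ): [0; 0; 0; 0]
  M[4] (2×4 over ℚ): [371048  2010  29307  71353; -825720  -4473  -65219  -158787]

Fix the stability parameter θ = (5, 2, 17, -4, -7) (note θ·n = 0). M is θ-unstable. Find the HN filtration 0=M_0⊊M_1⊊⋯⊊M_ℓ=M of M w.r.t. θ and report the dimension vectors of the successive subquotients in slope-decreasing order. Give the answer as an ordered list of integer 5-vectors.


Barcode: M ≅ I[1,3], I[2,2]^3, I[4,4]^2, I[4,5]^2. HN layers by μ_θ (5 steps, strictly decreasing):
  μ^(1)=17; μ^(2)=7/2; μ^(3)=2; μ^(4)=-4; μ^(5)=-11/2

((0, 0, 1, 0, 0); (1, 1, 0, 0, 0); (0, 3, 0, 0, 0); (0, 0, 0, 2, 0); (0, 0, 0, 2, 2))


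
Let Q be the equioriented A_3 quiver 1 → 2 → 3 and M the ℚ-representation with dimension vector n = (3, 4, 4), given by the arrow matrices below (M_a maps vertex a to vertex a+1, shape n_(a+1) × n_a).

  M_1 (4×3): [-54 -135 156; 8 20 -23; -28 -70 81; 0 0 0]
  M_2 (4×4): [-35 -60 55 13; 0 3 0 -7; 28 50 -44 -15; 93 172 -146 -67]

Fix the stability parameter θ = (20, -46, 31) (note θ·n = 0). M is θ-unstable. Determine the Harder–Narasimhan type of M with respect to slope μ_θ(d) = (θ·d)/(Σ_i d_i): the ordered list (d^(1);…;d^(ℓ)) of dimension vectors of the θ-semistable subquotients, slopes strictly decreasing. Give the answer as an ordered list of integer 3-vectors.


Barcode: M ≅ I[1,1], I[1,3]^2, I[2,3]^2. HN layers by μ_θ (4 steps, strictly decreasing):
  μ^(1)=31; μ^(2)=20; μ^(3)=-13; μ^(4)=-46

((0, 0, 4); (1, 0, 0); (2, 2, 0); (0, 2, 0))


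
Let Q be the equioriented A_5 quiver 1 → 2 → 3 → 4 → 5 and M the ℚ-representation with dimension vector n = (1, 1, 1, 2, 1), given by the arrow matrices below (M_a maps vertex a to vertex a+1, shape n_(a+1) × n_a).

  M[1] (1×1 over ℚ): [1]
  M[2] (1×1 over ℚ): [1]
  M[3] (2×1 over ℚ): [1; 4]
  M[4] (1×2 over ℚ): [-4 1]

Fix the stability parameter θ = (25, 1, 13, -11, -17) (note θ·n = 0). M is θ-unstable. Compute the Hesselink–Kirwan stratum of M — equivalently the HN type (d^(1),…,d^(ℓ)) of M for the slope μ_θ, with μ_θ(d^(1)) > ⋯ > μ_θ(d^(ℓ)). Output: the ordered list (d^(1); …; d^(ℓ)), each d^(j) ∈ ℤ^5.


Barcode: M ≅ I[1,4], I[4,5]. HN layers by μ_θ (2 steps, strictly decreasing):
  μ^(1)=7; μ^(2)=-14

((1, 1, 1, 1, 0); (0, 0, 0, 1, 1))


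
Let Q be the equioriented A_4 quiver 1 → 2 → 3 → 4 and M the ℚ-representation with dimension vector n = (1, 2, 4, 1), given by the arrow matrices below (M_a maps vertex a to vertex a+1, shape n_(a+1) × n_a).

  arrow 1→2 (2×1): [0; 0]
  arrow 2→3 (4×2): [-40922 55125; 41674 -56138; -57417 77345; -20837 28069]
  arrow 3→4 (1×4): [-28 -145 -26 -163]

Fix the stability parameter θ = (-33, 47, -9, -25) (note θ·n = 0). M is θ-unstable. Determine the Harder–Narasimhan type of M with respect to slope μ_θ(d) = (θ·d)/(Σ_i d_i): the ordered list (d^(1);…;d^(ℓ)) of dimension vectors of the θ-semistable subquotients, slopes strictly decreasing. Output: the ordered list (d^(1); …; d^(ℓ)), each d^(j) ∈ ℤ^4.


Barcode: M ≅ I[1,1], I[2,3], I[2,4], I[3,3]^2. HN layers by μ_θ (4 steps, strictly decreasing):
  μ^(1)=19; μ^(2)=13/3; μ^(3)=-9; μ^(4)=-33

((0, 1, 1, 0); (0, 1, 1, 1); (0, 0, 2, 0); (1, 0, 0, 0))


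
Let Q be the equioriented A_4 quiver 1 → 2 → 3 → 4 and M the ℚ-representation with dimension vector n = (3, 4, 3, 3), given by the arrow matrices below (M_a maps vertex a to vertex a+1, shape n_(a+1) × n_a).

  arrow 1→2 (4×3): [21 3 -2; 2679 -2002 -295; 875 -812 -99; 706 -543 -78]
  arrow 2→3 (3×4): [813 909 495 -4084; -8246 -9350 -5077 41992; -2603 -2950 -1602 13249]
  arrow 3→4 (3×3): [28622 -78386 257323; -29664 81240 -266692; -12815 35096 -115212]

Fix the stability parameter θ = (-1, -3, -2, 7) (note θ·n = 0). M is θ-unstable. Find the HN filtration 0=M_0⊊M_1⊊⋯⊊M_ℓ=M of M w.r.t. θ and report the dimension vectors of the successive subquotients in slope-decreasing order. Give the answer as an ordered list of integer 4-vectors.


Via rank(M_{q-1}∘⋯∘M_p): M ≅ I[1,3], I[1,4]^2, I[2,2], I[4,4].
μ_θ-semistable layers: μ^(1)=7; μ^(2)=-2; μ^(3)=-3

((0, 0, 0, 3); (3, 3, 3, 0); (0, 1, 0, 0))


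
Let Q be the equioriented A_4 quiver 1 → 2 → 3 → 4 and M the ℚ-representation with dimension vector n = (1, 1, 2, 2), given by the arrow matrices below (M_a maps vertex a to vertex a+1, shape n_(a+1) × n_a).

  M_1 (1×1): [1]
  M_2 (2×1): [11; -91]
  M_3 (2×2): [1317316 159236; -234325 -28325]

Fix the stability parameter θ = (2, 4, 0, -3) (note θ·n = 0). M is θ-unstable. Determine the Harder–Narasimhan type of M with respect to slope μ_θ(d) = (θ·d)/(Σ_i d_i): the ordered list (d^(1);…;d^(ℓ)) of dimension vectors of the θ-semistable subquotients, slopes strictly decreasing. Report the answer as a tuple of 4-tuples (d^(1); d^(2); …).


Interval decomposition of M: I[1,3], I[3,4], I[4,4].
HN type (ℓ=3): μ^(1)=2; μ^(2)=-3/2; μ^(3)=-3

((1, 1, 1, 0); (0, 0, 1, 1); (0, 0, 0, 1))


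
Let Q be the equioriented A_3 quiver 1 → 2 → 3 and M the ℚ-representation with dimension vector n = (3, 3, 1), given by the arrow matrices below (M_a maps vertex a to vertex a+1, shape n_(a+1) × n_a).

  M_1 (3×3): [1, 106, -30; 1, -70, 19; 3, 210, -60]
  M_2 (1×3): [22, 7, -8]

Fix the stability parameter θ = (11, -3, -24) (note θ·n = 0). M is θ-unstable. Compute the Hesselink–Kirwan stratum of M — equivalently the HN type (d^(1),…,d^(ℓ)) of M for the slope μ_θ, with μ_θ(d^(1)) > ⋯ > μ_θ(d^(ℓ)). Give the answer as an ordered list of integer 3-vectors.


Interval decomposition of M: I[1,2]^2, I[1,3].
HN type (ℓ=2): μ^(1)=4; μ^(2)=-16/3

((2, 2, 0); (1, 1, 1))


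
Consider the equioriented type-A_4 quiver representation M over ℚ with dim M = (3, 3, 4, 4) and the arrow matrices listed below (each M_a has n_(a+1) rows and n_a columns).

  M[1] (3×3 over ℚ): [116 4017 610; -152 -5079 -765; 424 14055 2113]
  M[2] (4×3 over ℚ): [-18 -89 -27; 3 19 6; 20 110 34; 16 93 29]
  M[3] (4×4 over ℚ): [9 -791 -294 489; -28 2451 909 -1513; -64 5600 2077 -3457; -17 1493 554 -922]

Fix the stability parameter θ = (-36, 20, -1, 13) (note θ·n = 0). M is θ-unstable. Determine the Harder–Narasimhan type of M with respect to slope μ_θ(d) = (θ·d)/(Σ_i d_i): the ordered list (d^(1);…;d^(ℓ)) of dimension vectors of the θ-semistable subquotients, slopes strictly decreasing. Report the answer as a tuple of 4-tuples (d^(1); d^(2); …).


Via rank(M_{q-1}∘⋯∘M_p): M ≅ I[1,1], I[1,2], I[1,4], I[2,4], I[3,4]^2.
μ_θ-semistable layers: μ^(1)=20; μ^(2)=13; μ^(3)=19/2; μ^(4)=-1; μ^(5)=-36

((0, 1, 0, 0); (0, 0, 0, 4); (0, 2, 2, 0); (0, 0, 2, 0); (3, 0, 0, 0))


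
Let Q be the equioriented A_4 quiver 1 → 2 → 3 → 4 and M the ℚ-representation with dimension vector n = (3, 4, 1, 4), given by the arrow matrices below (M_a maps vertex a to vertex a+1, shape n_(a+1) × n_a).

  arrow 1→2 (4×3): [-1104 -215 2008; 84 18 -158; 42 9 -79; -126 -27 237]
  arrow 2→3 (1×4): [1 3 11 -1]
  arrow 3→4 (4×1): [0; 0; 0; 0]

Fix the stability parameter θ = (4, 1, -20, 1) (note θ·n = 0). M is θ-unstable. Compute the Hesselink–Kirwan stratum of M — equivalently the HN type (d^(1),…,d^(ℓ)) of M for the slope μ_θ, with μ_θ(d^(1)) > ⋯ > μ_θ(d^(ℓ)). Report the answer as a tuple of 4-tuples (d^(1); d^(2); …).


Barcode: M ≅ I[1,1], I[1,2], I[1,3], I[2,2]^2, I[4,4]^4. HN layers by μ_θ (4 steps, strictly decreasing):
  μ^(1)=4; μ^(2)=5/2; μ^(3)=1; μ^(4)=-5

((1, 0, 0, 0); (1, 1, 0, 0); (0, 2, 0, 4); (1, 1, 1, 0))


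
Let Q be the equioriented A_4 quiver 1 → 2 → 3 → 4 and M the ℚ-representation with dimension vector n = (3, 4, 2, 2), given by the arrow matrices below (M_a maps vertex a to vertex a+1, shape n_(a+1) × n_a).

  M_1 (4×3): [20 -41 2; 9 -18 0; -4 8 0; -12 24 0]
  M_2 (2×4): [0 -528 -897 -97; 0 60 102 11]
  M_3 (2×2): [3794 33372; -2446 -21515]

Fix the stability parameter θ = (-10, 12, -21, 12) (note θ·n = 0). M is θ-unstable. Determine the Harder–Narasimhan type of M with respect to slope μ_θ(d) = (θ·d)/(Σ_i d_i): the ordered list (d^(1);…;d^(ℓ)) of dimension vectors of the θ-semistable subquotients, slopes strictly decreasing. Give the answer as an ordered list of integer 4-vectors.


Interval decomposition of M: I[1,1], I[1,2]^2, I[2,4]^2.
HN type (ℓ=3): μ^(1)=12; μ^(2)=-9/2; μ^(3)=-10

((0, 2, 0, 2); (0, 2, 2, 0); (3, 0, 0, 0))


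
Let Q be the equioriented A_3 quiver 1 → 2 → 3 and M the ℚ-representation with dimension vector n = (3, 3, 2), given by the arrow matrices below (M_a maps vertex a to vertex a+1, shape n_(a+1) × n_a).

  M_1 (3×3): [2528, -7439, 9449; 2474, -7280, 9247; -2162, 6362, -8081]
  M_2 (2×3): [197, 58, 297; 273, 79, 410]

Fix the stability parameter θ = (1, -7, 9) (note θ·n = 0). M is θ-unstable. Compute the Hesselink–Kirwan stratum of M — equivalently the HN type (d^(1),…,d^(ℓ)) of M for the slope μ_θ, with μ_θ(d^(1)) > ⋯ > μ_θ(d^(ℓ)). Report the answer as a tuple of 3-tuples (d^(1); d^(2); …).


Interval decomposition of M: I[1,1], I[1,3]^2, I[2,2].
HN type (ℓ=4): μ^(1)=9; μ^(2)=1; μ^(3)=-3; μ^(4)=-7

((0, 0, 2); (1, 0, 0); (2, 2, 0); (0, 1, 0))


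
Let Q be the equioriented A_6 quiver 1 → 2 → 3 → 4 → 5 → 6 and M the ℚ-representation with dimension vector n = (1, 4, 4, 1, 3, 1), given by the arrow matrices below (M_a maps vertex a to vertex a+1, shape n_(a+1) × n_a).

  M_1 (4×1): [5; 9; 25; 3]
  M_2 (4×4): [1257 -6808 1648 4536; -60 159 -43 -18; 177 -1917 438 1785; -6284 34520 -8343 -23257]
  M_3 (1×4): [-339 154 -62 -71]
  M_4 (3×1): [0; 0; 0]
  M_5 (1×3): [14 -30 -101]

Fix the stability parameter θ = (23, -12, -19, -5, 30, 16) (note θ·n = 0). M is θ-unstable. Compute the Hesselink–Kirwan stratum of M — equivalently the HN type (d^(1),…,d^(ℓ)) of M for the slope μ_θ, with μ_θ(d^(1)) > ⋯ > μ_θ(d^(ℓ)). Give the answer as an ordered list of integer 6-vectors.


Barcode: M ≅ I[1,4], I[2,2], I[2,3]^2, I[3,3], I[5,5]^2, I[5,6]. HN layers by μ_θ (6 steps, strictly decreasing):
  μ^(1)=30; μ^(2)=23; μ^(3)=-13/4; μ^(4)=-12; μ^(5)=-31/2; μ^(6)=-19

((0, 0, 0, 0, 2, 0); (0, 0, 0, 0, 1, 1); (1, 1, 1, 1, 0, 0); (0, 1, 0, 0, 0, 0); (0, 2, 2, 0, 0, 0); (0, 0, 1, 0, 0, 0))


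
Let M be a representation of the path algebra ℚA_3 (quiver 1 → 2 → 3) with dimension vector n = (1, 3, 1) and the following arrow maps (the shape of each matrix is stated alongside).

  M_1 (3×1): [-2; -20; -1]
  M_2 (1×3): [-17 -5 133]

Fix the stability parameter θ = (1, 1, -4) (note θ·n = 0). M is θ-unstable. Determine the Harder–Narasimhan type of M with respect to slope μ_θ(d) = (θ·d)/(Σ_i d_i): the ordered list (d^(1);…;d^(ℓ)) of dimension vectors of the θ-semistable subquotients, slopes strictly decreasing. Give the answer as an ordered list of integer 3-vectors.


Via rank(M_{q-1}∘⋯∘M_p): M ≅ I[1,3], I[2,2]^2.
μ_θ-semistable layers: μ^(1)=1; μ^(2)=-2/3

((0, 2, 0); (1, 1, 1))


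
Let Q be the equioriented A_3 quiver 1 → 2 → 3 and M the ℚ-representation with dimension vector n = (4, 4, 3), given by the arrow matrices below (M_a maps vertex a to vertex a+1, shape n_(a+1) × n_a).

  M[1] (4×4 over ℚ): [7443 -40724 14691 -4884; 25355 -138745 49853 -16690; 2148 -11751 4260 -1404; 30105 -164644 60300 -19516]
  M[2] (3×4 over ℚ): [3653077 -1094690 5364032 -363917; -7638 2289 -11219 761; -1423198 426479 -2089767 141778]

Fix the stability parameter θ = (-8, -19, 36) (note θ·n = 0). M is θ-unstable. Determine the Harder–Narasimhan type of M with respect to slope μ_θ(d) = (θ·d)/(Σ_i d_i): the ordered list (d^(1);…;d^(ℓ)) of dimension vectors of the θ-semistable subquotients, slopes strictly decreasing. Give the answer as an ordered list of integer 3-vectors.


Via rank(M_{q-1}∘⋯∘M_p): M ≅ I[1,2], I[1,3]^3.
μ_θ-semistable layers: μ^(1)=36; μ^(2)=-27/2

((0, 0, 3); (4, 4, 0))


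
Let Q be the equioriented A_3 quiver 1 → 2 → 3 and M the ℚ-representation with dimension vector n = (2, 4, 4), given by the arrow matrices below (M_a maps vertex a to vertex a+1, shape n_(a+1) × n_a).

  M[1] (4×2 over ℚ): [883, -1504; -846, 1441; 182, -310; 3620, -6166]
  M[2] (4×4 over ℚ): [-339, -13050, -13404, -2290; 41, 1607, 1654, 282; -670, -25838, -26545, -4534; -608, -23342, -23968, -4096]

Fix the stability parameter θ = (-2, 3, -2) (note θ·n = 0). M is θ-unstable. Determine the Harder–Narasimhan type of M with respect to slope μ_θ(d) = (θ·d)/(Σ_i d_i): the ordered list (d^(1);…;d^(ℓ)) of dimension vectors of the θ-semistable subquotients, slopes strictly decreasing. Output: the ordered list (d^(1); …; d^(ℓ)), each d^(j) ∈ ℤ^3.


Interval decomposition of M: I[1,3]^2, I[2,2], I[2,3], I[3,3].
HN type (ℓ=3): μ^(1)=3; μ^(2)=1/2; μ^(3)=-2

((0, 1, 0); (0, 3, 3); (2, 0, 1))


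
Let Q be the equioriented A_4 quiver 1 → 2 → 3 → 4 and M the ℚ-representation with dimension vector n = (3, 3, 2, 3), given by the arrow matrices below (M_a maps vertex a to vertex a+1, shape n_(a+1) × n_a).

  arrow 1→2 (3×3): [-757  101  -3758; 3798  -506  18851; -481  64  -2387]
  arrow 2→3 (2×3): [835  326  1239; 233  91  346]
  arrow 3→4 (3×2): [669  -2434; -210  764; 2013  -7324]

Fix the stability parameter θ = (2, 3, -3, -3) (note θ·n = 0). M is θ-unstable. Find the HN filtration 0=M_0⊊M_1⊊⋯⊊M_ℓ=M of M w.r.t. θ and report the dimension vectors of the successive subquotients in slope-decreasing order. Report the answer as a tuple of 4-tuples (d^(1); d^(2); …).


Barcode: M ≅ I[1,2], I[1,4]^2, I[4,4]. HN layers by μ_θ (4 steps, strictly decreasing):
  μ^(1)=3; μ^(2)=2; μ^(3)=-1/4; μ^(4)=-3

((0, 1, 0, 0); (1, 0, 0, 0); (2, 2, 2, 2); (0, 0, 0, 1))


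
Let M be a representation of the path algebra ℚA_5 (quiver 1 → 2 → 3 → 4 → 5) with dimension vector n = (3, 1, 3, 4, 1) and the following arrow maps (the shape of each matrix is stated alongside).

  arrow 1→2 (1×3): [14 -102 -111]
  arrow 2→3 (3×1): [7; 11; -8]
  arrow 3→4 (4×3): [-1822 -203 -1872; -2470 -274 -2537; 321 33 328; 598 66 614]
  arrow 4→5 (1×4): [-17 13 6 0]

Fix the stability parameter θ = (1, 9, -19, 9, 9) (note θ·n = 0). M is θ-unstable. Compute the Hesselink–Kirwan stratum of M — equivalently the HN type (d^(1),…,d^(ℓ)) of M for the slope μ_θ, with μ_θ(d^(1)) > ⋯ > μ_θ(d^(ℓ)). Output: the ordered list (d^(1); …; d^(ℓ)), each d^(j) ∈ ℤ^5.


Via rank(M_{q-1}∘⋯∘M_p): M ≅ I[1,1]^2, I[1,5], I[3,4]^2, I[4,4].
μ_θ-semistable layers: μ^(1)=9; μ^(2)=1; μ^(3)=-3; μ^(4)=-19

((0, 0, 0, 4, 1); (2, 0, 0, 0, 0); (1, 1, 1, 0, 0); (0, 0, 2, 0, 0))


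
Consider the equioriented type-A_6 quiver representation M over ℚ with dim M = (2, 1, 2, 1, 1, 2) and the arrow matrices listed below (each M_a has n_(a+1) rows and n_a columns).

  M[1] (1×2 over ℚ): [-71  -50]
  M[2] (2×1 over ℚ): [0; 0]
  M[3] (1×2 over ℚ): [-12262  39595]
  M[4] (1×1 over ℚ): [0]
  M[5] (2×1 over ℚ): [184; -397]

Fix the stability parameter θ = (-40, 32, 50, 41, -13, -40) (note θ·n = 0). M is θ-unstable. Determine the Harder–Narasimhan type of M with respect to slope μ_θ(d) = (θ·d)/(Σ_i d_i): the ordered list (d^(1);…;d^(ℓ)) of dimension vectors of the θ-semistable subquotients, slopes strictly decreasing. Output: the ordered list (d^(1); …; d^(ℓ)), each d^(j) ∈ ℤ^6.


Via rank(M_{q-1}∘⋯∘M_p): M ≅ I[1,1], I[1,2], I[3,3], I[3,4], I[5,6], I[6,6].
μ_θ-semistable layers: μ^(1)=50; μ^(2)=91/2; μ^(3)=32; μ^(4)=-53/2; μ^(5)=-40

((0, 0, 1, 0, 0, 0); (0, 0, 1, 1, 0, 0); (0, 1, 0, 0, 0, 0); (0, 0, 0, 0, 1, 1); (2, 0, 0, 0, 0, 1))


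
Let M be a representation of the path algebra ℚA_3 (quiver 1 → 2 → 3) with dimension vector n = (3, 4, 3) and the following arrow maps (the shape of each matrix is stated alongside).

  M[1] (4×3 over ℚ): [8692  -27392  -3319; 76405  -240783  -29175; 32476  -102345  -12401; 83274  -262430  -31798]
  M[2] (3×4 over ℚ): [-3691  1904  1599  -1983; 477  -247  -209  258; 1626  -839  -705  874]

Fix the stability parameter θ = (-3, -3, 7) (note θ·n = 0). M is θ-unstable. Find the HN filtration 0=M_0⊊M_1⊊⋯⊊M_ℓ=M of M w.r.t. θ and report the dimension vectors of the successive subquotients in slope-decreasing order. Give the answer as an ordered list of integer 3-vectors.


Via rank(M_{q-1}∘⋯∘M_p): M ≅ I[1,3]^3, I[2,2].
μ_θ-semistable layers: μ^(1)=7; μ^(2)=-3

((0, 0, 3); (3, 4, 0))


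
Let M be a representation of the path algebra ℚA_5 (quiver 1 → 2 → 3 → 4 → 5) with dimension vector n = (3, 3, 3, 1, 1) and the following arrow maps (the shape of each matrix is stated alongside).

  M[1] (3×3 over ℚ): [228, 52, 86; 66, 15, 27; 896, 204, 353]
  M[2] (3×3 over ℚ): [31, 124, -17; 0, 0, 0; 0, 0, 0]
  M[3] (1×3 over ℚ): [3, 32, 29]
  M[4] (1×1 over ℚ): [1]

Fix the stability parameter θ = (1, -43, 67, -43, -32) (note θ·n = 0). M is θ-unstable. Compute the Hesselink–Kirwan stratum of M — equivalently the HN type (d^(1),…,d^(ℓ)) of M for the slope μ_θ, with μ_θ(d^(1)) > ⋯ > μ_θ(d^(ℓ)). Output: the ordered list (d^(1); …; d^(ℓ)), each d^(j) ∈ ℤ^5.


Interval decomposition of M: I[1,2]^2, I[1,5], I[3,3]^2.
HN type (ℓ=3): μ^(1)=67; μ^(2)=-8/3; μ^(3)=-21

((0, 0, 2, 0, 0); (0, 0, 1, 1, 1); (3, 3, 0, 0, 0))


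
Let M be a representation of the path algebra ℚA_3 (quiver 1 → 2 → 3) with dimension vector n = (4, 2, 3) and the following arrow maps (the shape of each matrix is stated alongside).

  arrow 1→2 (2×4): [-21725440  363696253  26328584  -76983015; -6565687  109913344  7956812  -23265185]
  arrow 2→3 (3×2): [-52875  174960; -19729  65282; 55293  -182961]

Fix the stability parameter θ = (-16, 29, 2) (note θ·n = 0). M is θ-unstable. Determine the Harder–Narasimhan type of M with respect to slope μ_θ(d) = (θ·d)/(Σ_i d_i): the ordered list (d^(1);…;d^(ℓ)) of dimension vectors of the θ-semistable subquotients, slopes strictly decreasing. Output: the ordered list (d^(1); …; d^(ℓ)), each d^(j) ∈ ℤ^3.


Barcode: M ≅ I[1,1]^2, I[1,3]^2, I[3,3]. HN layers by μ_θ (3 steps, strictly decreasing):
  μ^(1)=31/2; μ^(2)=2; μ^(3)=-16

((0, 2, 2); (0, 0, 1); (4, 0, 0))


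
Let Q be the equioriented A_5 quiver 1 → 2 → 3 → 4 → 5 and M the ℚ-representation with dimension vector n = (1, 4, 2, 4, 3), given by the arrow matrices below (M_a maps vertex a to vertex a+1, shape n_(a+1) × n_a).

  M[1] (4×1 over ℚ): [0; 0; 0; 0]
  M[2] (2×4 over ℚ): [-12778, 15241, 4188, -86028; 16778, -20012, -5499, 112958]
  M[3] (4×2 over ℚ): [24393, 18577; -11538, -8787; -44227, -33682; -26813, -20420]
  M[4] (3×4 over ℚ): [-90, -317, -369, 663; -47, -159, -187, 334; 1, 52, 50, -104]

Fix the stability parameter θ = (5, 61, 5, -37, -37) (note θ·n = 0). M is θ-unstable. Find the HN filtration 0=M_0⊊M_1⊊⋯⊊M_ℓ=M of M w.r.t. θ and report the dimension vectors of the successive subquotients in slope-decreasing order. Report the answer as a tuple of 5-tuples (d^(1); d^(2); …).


Via rank(M_{q-1}∘⋯∘M_p): M ≅ I[1,1], I[2,2]^2, I[2,5]^2, I[4,4], I[4,5].
μ_θ-semistable layers: μ^(1)=61; μ^(2)=5; μ^(3)=-2; μ^(4)=-37

((0, 2, 0, 0, 0); (1, 0, 0, 0, 0); (0, 2, 2, 2, 2); (0, 0, 0, 2, 1))


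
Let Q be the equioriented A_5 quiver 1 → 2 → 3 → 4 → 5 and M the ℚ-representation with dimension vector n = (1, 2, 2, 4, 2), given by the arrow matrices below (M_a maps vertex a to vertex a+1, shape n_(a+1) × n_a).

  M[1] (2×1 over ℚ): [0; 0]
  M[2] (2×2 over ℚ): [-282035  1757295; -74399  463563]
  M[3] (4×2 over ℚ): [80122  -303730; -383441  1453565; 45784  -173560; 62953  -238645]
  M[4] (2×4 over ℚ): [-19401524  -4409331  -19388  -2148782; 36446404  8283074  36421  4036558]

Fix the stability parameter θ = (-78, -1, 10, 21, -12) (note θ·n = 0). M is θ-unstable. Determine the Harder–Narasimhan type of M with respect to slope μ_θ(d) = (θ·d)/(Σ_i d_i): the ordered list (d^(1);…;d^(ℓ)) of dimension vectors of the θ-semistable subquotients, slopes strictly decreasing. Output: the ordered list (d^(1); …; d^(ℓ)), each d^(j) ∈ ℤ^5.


Barcode: M ≅ I[1,1], I[2,2], I[2,3], I[3,5], I[4,4]^2, I[4,5]. HN layers by μ_θ (6 steps, strictly decreasing):
  μ^(1)=21; μ^(2)=10; μ^(3)=19/3; μ^(4)=9/2; μ^(5)=-1; μ^(6)=-78

((0, 0, 0, 2, 0); (0, 0, 1, 0, 0); (0, 0, 1, 1, 1); (0, 0, 0, 1, 1); (0, 2, 0, 0, 0); (1, 0, 0, 0, 0))


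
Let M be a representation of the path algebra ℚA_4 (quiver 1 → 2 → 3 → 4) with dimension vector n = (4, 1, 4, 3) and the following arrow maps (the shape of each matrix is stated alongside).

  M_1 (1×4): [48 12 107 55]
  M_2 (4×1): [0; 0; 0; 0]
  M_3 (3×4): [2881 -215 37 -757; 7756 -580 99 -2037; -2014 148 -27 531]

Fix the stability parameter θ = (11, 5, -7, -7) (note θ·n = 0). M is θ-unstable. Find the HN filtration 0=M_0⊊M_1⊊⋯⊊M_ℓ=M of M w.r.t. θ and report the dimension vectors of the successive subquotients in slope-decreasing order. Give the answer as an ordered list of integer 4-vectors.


Via rank(M_{q-1}∘⋯∘M_p): M ≅ I[1,1]^3, I[1,2], I[3,3], I[3,4]^3.
μ_θ-semistable layers: μ^(1)=11; μ^(2)=8; μ^(3)=-7

((3, 0, 0, 0); (1, 1, 0, 0); (0, 0, 4, 3))


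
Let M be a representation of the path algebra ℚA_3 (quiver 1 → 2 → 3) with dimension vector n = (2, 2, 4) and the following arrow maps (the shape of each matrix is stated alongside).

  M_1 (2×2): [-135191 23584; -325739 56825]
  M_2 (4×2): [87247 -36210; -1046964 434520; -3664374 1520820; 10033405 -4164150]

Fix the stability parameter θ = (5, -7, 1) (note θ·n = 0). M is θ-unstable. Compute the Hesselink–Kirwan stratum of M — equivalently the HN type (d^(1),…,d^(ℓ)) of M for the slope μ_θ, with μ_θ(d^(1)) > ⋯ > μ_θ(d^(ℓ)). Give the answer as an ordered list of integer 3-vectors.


Interval decomposition of M: I[1,2], I[1,3], I[3,3]^3.
HN type (ℓ=2): μ^(1)=1; μ^(2)=-1

((0, 0, 4); (2, 2, 0))
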